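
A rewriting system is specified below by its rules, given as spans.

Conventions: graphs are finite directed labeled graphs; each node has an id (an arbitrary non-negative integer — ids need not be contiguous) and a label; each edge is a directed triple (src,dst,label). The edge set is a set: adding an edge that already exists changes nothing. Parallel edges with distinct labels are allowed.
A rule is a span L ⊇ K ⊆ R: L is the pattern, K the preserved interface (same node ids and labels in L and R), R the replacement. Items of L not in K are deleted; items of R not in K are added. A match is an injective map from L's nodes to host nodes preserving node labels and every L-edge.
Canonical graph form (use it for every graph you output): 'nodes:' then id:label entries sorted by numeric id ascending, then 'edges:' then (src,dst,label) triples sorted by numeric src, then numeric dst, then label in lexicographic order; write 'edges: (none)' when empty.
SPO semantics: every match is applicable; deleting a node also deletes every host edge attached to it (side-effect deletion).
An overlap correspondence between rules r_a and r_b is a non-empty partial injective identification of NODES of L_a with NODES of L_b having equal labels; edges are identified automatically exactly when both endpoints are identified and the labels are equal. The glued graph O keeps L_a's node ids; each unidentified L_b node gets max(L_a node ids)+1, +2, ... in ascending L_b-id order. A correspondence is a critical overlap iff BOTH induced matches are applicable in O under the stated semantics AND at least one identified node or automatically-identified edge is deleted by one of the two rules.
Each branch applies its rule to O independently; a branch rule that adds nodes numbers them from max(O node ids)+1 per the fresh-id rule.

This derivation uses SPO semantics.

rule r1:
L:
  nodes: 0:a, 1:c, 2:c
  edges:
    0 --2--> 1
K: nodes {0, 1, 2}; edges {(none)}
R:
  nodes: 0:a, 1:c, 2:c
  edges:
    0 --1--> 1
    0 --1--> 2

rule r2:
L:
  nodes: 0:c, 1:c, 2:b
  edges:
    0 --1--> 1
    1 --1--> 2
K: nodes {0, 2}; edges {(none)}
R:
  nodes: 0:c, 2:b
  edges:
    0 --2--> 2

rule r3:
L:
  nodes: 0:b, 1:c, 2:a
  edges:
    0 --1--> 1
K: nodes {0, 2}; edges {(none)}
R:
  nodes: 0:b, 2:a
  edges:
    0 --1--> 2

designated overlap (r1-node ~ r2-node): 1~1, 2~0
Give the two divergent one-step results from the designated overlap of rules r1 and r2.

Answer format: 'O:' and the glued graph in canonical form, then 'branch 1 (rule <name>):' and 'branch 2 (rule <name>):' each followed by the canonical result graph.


O:
nodes: 0:a, 1:c, 2:c, 3:b
edges: (0,1,2); (1,3,1); (2,1,1)
branch 1 (rule r1):
nodes: 0:a, 1:c, 2:c, 3:b
edges: (0,1,1); (0,2,1); (1,3,1); (2,1,1)
branch 2 (rule r2):
nodes: 0:a, 2:c, 3:b
edges: (2,3,2)


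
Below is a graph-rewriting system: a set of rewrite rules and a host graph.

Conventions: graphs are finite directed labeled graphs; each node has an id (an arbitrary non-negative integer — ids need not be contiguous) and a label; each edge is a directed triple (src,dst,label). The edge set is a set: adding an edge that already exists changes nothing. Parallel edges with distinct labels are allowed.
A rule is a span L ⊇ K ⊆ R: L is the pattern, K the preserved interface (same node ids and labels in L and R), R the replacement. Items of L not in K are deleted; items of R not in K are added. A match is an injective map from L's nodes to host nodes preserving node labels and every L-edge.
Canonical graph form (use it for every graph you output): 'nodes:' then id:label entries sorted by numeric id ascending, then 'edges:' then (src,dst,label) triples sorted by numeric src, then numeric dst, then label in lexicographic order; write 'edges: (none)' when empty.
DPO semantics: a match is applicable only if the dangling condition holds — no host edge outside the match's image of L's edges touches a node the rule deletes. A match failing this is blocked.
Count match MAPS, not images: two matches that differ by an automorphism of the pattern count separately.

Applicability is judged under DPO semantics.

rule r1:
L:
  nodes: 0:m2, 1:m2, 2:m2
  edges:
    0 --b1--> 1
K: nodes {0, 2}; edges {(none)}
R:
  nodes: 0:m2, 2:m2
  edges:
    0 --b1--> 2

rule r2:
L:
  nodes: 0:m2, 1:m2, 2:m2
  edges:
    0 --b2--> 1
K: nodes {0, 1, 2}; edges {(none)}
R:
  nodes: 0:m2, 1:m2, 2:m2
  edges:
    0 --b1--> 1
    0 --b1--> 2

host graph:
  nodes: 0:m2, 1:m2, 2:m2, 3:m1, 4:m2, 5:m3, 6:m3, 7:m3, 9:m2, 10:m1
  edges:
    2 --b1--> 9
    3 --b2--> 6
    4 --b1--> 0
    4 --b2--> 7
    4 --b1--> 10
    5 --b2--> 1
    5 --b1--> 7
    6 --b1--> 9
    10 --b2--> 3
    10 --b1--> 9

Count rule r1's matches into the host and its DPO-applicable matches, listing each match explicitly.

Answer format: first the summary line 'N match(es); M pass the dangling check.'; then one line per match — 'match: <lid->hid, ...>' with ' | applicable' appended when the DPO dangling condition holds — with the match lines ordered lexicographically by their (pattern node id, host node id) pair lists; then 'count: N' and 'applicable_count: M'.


6 match(es); 3 pass the dangling check.
match: 0->2, 1->9, 2->0
match: 0->2, 1->9, 2->1
match: 0->2, 1->9, 2->4
match: 0->4, 1->0, 2->1 | applicable
match: 0->4, 1->0, 2->2 | applicable
match: 0->4, 1->0, 2->9 | applicable
count: 6
applicable_count: 3


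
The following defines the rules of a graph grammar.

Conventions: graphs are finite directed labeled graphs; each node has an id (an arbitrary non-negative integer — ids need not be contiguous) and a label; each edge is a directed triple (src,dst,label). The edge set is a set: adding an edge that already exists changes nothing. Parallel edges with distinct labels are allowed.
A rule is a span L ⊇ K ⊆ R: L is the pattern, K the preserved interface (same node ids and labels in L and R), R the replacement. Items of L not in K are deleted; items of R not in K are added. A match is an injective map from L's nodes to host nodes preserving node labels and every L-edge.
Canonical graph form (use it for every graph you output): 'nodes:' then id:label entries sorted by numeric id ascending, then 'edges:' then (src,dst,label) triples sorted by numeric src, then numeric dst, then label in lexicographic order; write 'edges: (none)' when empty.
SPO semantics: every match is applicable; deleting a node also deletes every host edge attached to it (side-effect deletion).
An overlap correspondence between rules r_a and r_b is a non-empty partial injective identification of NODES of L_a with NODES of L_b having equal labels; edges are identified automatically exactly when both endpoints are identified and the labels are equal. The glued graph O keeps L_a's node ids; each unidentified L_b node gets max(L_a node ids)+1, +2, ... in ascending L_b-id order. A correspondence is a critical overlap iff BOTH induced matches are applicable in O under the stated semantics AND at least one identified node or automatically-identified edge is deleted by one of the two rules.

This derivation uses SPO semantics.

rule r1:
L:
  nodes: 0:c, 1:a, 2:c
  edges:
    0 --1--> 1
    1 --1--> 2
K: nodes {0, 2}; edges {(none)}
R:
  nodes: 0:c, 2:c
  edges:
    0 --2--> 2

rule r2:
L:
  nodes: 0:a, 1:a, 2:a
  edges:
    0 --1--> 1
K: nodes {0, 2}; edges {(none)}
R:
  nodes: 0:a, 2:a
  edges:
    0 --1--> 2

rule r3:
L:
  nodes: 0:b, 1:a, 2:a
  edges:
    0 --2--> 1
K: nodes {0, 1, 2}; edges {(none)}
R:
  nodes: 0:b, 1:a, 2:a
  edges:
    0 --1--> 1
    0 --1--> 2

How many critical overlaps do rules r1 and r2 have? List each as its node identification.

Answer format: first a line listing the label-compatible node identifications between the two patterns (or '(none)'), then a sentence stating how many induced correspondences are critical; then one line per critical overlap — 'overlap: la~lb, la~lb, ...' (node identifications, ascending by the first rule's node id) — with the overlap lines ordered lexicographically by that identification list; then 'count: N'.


label-compatible node identifications between L(r1) and L(r2): 1~0, 1~1, 1~2
3 of the induced correspondences are critical overlaps of r1 and r2.
overlap: 1~0
overlap: 1~1
overlap: 1~2
count: 3


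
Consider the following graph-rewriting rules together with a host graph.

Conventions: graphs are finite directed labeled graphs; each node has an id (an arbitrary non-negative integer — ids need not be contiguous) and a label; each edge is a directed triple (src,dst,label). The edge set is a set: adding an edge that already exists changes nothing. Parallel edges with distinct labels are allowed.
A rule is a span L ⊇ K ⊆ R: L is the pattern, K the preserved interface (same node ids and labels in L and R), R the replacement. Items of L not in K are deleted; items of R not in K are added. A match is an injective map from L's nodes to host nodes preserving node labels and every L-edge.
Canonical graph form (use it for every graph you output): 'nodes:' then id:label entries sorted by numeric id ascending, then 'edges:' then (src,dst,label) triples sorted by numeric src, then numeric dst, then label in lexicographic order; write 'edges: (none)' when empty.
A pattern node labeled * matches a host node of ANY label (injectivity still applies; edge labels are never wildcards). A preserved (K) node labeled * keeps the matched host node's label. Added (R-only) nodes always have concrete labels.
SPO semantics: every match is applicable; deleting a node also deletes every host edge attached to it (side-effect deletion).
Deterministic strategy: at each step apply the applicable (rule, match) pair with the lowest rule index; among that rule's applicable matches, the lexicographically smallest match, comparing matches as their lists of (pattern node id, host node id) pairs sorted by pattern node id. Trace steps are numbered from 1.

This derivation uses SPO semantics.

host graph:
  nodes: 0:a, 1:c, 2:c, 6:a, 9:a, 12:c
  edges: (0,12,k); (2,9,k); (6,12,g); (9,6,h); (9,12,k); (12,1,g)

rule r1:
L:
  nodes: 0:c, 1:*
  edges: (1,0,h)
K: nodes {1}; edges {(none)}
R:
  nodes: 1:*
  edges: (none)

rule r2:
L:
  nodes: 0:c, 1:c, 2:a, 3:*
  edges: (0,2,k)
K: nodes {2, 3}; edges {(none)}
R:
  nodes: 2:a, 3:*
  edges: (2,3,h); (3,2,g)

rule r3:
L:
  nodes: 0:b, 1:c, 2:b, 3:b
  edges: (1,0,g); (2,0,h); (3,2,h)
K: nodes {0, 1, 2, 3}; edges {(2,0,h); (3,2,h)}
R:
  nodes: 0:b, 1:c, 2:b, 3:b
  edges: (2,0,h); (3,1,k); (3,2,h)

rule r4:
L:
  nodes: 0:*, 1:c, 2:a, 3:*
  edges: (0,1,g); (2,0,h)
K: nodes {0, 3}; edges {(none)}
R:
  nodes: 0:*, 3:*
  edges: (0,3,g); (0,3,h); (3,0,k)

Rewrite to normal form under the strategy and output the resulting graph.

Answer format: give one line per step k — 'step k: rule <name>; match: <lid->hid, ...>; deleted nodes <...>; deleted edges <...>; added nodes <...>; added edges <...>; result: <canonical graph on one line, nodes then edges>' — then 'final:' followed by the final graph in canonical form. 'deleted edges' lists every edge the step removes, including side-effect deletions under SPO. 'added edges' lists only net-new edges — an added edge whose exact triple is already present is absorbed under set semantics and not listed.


step 1: rule r2; match: 0->2, 1->1, 2->9, 3->0; deleted nodes 1, 2; deleted edges (2,9,k); (12,1,g); added nodes (none); added edges (0,9,g); (9,0,h); result: nodes: 0:a, 6:a, 9:a, 12:c edges: (0,9,g); (0,12,k); (6,12,g); (9,0,h); (9,6,h); (9,12,k)
step 2: rule r4; match: 0->6, 1->12, 2->9, 3->0; deleted nodes 9, 12; deleted edges (0,9,g); (0,12,k); (6,12,g); (9,0,h); (9,6,h); (9,12,k); added nodes (none); added edges (0,6,k); (6,0,g); (6,0,h); result: nodes: 0:a, 6:a edges: (0,6,k); (6,0,g); (6,0,h)
final:
nodes: 0:a, 6:a
edges: (0,6,k); (6,0,g); (6,0,h)


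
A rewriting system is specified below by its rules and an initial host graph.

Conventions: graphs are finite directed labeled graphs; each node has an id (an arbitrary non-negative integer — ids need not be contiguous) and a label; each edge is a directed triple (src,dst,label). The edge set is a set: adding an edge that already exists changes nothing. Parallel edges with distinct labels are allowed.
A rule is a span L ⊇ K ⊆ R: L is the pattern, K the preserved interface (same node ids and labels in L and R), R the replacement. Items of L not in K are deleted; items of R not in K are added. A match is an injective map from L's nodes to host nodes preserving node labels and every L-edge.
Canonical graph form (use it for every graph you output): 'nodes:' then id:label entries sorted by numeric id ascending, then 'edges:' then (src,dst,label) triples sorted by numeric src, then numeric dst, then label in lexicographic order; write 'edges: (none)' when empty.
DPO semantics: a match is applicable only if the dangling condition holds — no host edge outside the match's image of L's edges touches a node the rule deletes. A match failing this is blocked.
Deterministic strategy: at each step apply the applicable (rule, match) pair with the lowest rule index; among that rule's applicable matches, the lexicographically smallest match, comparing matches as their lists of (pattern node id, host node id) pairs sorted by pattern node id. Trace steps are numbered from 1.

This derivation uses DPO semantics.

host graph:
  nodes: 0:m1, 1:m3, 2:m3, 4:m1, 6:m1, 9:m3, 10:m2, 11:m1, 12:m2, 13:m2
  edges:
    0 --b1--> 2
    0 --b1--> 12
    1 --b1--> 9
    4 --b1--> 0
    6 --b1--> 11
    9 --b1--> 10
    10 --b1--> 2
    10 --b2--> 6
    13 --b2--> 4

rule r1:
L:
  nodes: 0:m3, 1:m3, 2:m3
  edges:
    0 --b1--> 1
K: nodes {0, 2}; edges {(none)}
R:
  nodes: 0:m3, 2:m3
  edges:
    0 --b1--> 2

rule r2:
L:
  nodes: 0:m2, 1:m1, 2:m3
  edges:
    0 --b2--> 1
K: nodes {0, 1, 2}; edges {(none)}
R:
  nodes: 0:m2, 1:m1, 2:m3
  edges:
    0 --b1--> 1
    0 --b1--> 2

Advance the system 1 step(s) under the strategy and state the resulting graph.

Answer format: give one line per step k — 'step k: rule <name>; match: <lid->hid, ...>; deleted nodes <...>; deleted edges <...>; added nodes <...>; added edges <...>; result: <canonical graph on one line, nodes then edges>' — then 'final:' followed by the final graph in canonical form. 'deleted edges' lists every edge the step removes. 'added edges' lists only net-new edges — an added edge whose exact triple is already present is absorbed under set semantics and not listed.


step 1: rule r2; match: 0->10, 1->6, 2->1; deleted nodes (none); deleted edges (10,6,b2); added nodes (none); added edges (10,1,b1); (10,6,b1); result: nodes: 0:m1, 1:m3, 2:m3, 4:m1, 6:m1, 9:m3, 10:m2, 11:m1, 12:m2, 13:m2 edges: (0,2,b1); (0,12,b1); (1,9,b1); (4,0,b1); (6,11,b1); (9,10,b1); (10,1,b1); (10,2,b1); (10,6,b1); (13,4,b2)
final:
nodes: 0:m1, 1:m3, 2:m3, 4:m1, 6:m1, 9:m3, 10:m2, 11:m1, 12:m2, 13:m2
edges: (0,2,b1); (0,12,b1); (1,9,b1); (4,0,b1); (6,11,b1); (9,10,b1); (10,1,b1); (10,2,b1); (10,6,b1); (13,4,b2)


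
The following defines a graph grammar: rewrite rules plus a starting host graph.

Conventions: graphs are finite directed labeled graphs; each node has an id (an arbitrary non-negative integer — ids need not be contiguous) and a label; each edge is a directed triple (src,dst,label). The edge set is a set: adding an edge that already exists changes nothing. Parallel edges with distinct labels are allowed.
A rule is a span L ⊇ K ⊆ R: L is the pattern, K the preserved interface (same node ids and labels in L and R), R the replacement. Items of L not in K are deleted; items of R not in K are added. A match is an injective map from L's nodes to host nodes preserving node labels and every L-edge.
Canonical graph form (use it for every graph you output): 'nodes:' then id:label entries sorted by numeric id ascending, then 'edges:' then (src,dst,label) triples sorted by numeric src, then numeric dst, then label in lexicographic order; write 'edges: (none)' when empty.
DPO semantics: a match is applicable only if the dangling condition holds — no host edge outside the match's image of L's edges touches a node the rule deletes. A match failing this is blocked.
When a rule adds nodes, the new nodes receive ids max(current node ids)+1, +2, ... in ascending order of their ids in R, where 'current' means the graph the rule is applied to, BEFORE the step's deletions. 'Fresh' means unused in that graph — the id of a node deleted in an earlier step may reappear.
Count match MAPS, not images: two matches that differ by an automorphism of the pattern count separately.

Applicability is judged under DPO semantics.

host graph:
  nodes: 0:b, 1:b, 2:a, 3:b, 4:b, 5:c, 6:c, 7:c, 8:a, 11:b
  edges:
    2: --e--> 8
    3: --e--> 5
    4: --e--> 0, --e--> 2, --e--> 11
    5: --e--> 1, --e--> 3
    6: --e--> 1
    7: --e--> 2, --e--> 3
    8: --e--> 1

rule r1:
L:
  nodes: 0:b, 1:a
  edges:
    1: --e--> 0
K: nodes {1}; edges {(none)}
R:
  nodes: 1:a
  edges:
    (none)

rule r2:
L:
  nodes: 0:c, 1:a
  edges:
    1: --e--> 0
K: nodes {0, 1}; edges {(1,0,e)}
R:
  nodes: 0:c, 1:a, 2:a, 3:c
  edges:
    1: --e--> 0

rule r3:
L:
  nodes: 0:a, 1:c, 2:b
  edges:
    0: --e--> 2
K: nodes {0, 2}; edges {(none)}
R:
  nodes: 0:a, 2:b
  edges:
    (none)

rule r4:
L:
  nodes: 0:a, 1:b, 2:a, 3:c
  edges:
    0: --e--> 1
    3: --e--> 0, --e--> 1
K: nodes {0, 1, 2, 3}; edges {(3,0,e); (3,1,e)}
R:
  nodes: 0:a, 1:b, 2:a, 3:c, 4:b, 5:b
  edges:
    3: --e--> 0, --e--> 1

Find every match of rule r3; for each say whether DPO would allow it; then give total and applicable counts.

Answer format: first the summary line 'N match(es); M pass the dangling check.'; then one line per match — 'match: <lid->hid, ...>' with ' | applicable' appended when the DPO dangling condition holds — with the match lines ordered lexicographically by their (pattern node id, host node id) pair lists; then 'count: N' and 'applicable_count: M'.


3 match(es); 0 pass the dangling check.
match: 0->8, 1->5, 2->1
match: 0->8, 1->6, 2->1
match: 0->8, 1->7, 2->1
count: 3
applicable_count: 0


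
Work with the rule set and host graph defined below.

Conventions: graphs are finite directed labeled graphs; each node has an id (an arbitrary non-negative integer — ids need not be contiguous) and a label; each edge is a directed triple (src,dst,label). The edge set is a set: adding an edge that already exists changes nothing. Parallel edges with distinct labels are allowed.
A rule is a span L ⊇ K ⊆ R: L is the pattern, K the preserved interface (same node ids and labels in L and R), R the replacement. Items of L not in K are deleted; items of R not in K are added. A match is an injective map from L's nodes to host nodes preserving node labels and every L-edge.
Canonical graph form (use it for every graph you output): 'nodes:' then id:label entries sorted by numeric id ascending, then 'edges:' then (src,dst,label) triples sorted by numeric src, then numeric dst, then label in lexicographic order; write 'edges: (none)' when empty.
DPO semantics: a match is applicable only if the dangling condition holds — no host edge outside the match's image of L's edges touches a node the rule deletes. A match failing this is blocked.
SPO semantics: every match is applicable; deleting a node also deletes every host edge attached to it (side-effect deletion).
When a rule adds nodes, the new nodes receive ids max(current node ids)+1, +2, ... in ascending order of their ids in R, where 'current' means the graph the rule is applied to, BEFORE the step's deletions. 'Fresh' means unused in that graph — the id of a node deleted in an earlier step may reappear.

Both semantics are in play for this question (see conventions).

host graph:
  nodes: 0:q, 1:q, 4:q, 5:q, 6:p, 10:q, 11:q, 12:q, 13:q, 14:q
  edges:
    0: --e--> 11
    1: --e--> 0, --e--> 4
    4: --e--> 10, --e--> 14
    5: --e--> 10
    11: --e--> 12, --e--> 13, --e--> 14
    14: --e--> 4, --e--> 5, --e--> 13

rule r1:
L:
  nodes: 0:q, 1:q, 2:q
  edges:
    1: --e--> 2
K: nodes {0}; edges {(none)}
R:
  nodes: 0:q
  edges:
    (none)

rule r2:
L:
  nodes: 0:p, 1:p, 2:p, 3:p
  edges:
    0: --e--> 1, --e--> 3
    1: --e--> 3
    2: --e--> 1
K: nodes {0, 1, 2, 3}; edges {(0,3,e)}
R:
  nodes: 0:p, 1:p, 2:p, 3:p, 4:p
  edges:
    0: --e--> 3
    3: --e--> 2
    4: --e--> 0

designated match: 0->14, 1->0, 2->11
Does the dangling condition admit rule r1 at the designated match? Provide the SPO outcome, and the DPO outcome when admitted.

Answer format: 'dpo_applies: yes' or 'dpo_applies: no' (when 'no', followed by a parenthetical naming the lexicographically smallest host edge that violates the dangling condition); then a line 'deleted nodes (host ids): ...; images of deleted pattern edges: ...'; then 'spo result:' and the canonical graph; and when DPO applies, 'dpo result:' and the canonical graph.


dpo_applies: no
(the rule deletes node 0, which keeps host edge (1,0,e) outside the match image — the dangling condition fails, DPO blocks; SPO proceeds and side-deletes such edges)
deleted nodes (host ids): 0, 11; images of deleted pattern edges: (0,11,e)
spo result:
nodes: 1:q, 4:q, 5:q, 6:p, 10:q, 12:q, 13:q, 14:q
edges: (1,4,e); (4,10,e); (4,14,e); (5,10,e); (14,4,e); (14,5,e); (14,13,e)


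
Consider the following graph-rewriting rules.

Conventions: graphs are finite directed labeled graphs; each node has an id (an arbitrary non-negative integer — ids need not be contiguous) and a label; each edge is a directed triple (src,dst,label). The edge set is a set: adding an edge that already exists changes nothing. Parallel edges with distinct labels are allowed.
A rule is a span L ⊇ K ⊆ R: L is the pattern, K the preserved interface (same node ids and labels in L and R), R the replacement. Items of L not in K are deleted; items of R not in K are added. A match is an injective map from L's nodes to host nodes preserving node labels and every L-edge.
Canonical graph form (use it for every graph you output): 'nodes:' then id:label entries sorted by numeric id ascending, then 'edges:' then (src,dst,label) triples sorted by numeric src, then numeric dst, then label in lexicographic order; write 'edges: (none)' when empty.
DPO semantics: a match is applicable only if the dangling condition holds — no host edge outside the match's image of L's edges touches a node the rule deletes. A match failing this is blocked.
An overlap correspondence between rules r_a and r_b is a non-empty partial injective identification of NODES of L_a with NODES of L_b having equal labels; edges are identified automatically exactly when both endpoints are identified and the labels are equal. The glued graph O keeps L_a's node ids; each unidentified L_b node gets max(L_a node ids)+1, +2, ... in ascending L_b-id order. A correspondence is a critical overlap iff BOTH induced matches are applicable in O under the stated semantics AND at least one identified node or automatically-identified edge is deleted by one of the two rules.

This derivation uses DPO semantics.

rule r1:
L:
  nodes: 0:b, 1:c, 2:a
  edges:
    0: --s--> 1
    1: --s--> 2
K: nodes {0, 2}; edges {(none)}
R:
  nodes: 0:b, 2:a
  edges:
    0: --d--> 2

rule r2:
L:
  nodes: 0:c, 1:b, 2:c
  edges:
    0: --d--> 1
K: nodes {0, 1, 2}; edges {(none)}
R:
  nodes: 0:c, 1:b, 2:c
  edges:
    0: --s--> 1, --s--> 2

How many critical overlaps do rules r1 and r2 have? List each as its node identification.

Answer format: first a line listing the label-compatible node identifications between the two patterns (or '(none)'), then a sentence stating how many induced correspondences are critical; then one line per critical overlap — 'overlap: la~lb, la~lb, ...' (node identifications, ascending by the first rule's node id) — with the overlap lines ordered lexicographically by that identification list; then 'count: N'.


label-compatible node identifications between L(r1) and L(r2): 0~1, 1~0, 1~2
2 of the induced correspondences are critical overlaps of r1 and r2.
overlap: 0~1, 1~2
overlap: 1~2
count: 2


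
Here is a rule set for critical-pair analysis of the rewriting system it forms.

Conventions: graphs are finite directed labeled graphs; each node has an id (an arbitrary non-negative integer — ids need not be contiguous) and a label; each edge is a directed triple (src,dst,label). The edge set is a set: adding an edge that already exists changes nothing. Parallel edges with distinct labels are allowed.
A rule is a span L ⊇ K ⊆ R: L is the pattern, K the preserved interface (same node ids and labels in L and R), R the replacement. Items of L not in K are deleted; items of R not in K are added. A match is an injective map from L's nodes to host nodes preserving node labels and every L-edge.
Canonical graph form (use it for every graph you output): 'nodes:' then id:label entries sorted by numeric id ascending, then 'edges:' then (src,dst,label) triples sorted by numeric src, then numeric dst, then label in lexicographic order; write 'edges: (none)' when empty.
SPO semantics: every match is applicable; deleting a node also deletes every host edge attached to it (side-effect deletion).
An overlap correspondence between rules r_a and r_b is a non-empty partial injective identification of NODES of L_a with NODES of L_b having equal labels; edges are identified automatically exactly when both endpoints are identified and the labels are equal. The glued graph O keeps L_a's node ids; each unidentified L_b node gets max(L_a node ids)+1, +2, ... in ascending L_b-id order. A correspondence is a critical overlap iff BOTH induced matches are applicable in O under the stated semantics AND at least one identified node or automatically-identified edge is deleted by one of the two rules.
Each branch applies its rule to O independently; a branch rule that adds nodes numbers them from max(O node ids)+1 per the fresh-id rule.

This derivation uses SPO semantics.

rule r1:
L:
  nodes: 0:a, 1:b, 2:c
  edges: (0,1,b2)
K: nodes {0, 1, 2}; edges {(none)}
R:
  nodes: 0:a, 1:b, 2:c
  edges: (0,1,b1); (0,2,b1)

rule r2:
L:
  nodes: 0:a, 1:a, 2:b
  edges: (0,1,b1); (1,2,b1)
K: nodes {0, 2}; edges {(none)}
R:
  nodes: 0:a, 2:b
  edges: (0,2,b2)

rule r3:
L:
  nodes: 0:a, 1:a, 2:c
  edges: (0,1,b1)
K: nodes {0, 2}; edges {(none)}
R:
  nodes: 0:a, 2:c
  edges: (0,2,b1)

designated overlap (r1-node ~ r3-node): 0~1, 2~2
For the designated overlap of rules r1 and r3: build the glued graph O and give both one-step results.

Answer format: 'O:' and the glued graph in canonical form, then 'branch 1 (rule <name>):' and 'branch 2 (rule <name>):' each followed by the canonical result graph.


O:
nodes: 0:a, 1:b, 2:c, 3:a
edges: (0,1,b2); (3,0,b1)
branch 1 (rule r1):
nodes: 0:a, 1:b, 2:c, 3:a
edges: (0,1,b1); (0,2,b1); (3,0,b1)
branch 2 (rule r3):
nodes: 1:b, 2:c, 3:a
edges: (3,2,b1)


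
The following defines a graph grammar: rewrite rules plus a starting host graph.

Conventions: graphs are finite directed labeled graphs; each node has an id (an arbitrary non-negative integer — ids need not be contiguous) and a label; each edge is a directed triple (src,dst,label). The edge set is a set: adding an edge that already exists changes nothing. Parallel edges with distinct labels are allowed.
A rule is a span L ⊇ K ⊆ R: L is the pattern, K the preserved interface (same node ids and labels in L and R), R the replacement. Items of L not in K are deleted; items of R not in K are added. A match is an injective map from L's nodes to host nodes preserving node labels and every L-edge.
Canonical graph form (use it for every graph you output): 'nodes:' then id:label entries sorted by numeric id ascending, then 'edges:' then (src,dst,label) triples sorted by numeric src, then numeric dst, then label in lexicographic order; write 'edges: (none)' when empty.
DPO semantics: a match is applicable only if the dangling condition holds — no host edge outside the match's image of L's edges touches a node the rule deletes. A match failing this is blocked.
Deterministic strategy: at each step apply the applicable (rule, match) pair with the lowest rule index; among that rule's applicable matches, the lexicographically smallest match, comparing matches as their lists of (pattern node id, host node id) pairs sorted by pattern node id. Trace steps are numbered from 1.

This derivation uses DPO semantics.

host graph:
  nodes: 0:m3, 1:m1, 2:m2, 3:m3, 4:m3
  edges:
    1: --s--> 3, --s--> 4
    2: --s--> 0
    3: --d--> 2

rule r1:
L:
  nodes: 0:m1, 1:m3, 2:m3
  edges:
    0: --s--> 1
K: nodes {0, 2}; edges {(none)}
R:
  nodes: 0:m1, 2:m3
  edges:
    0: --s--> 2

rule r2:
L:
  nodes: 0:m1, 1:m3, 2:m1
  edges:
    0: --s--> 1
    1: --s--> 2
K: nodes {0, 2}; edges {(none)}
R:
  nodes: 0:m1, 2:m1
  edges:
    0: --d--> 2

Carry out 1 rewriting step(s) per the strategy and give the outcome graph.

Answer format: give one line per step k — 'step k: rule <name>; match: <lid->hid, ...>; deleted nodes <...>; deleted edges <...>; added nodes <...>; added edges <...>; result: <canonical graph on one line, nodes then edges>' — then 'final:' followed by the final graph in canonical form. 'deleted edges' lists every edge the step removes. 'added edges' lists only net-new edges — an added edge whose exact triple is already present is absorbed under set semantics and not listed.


step 1: rule r1; match: 0->1, 1->4, 2->0; deleted nodes 4; deleted edges (1,4,s); added nodes (none); added edges (1,0,s); result: nodes: 0:m3, 1:m1, 2:m2, 3:m3 edges: (1,0,s); (1,3,s); (2,0,s); (3,2,d)
final:
nodes: 0:m3, 1:m1, 2:m2, 3:m3
edges: (1,0,s); (1,3,s); (2,0,s); (3,2,d)


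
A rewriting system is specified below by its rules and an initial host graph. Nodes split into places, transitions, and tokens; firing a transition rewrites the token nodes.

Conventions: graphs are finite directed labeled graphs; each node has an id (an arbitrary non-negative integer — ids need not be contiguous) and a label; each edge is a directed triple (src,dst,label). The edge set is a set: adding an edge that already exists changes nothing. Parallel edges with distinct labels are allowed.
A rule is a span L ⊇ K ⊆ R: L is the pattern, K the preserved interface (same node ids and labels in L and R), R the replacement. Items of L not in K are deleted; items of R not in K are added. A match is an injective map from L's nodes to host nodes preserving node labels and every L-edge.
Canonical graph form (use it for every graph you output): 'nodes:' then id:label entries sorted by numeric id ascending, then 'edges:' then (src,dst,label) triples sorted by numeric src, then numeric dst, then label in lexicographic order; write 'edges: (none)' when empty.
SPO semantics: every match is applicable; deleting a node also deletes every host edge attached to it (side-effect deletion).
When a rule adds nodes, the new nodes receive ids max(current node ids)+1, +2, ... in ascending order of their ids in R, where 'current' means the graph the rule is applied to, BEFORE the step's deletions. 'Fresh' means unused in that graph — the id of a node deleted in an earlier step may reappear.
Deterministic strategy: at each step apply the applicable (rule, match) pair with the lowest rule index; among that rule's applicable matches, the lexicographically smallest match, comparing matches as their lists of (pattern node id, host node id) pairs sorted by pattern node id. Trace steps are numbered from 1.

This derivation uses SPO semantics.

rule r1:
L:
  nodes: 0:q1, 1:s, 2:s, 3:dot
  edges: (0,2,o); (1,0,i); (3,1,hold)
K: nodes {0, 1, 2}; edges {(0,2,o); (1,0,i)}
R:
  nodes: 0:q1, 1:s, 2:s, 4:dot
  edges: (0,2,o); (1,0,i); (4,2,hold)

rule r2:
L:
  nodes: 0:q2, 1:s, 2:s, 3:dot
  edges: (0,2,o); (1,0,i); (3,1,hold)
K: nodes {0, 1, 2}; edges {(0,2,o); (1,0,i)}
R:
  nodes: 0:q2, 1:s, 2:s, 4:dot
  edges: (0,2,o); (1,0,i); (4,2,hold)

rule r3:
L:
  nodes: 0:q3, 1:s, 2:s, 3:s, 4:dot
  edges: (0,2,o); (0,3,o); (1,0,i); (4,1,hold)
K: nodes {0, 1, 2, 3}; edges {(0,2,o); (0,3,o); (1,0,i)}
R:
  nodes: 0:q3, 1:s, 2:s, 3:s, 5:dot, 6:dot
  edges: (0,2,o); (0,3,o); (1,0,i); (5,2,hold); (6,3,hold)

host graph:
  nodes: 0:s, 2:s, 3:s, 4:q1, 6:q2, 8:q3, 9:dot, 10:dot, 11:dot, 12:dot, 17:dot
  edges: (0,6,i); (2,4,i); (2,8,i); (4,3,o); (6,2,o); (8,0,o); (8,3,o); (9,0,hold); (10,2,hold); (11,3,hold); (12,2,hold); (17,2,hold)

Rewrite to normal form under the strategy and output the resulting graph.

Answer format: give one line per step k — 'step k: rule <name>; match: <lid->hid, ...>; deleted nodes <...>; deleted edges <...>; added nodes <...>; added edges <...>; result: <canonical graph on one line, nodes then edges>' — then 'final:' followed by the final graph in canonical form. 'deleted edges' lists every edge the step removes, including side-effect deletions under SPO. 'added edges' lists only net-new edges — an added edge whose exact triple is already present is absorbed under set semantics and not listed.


step 1: rule r1; match: 0->4, 1->2, 2->3, 3->10; deleted nodes 10; deleted edges (10,2,hold); added nodes 18; added edges (18,3,hold); result: nodes: 0:s, 2:s, 3:s, 4:q1, 6:q2, 8:q3, 9:dot, 11:dot, 12:dot, 17:dot, 18:dot edges: (0,6,i); (2,4,i); (2,8,i); (4,3,o); (6,2,o); (8,0,o); (8,3,o); (9,0,hold); (11,3,hold); (12,2,hold); (17,2,hold); (18,3,hold)
step 2: rule r1; match: 0->4, 1->2, 2->3, 3->12; deleted nodes 12; deleted edges (12,2,hold); added nodes 19; added edges (19,3,hold); result: nodes: 0:s, 2:s, 3:s, 4:q1, 6:q2, 8:q3, 9:dot, 11:dot, 17:dot, 18:dot, 19:dot edges: (0,6,i); (2,4,i); (2,8,i); (4,3,o); (6,2,o); (8,0,o); (8,3,o); (9,0,hold); (11,3,hold); (17,2,hold); (18,3,hold); (19,3,hold)
step 3: rule r1; match: 0->4, 1->2, 2->3, 3->17; deleted nodes 17; deleted edges (17,2,hold); added nodes 20; added edges (20,3,hold); result: nodes: 0:s, 2:s, 3:s, 4:q1, 6:q2, 8:q3, 9:dot, 11:dot, 18:dot, 19:dot, 20:dot edges: (0,6,i); (2,4,i); (2,8,i); (4,3,o); (6,2,o); (8,0,o); (8,3,o); (9,0,hold); (11,3,hold); (18,3,hold); (19,3,hold); (20,3,hold)
step 4: rule r2; match: 0->6, 1->0, 2->2, 3->9; deleted nodes 9; deleted edges (9,0,hold); added nodes 21; added edges (21,2,hold); result: nodes: 0:s, 2:s, 3:s, 4:q1, 6:q2, 8:q3, 11:dot, 18:dot, 19:dot, 20:dot, 21:dot edges: (0,6,i); (2,4,i); (2,8,i); (4,3,o); (6,2,o); (8,0,o); (8,3,o); (11,3,hold); (18,3,hold); (19,3,hold); (20,3,hold); (21,2,hold)
step 5: rule r1; match: 0->4, 1->2, 2->3, 3->21; deleted nodes 21; deleted edges (21,2,hold); added nodes 22; added edges (22,3,hold); result: nodes: 0:s, 2:s, 3:s, 4:q1, 6:q2, 8:q3, 11:dot, 18:dot, 19:dot, 20:dot, 22:dot edges: (0,6,i); (2,4,i); (2,8,i); (4,3,o); (6,2,o); (8,0,o); (8,3,o); (11,3,hold); (18,3,hold); (19,3,hold); (20,3,hold); (22,3,hold)
final:
nodes: 0:s, 2:s, 3:s, 4:q1, 6:q2, 8:q3, 11:dot, 18:dot, 19:dot, 20:dot, 22:dot
edges: (0,6,i); (2,4,i); (2,8,i); (4,3,o); (6,2,o); (8,0,o); (8,3,o); (11,3,hold); (18,3,hold); (19,3,hold); (20,3,hold); (22,3,hold)


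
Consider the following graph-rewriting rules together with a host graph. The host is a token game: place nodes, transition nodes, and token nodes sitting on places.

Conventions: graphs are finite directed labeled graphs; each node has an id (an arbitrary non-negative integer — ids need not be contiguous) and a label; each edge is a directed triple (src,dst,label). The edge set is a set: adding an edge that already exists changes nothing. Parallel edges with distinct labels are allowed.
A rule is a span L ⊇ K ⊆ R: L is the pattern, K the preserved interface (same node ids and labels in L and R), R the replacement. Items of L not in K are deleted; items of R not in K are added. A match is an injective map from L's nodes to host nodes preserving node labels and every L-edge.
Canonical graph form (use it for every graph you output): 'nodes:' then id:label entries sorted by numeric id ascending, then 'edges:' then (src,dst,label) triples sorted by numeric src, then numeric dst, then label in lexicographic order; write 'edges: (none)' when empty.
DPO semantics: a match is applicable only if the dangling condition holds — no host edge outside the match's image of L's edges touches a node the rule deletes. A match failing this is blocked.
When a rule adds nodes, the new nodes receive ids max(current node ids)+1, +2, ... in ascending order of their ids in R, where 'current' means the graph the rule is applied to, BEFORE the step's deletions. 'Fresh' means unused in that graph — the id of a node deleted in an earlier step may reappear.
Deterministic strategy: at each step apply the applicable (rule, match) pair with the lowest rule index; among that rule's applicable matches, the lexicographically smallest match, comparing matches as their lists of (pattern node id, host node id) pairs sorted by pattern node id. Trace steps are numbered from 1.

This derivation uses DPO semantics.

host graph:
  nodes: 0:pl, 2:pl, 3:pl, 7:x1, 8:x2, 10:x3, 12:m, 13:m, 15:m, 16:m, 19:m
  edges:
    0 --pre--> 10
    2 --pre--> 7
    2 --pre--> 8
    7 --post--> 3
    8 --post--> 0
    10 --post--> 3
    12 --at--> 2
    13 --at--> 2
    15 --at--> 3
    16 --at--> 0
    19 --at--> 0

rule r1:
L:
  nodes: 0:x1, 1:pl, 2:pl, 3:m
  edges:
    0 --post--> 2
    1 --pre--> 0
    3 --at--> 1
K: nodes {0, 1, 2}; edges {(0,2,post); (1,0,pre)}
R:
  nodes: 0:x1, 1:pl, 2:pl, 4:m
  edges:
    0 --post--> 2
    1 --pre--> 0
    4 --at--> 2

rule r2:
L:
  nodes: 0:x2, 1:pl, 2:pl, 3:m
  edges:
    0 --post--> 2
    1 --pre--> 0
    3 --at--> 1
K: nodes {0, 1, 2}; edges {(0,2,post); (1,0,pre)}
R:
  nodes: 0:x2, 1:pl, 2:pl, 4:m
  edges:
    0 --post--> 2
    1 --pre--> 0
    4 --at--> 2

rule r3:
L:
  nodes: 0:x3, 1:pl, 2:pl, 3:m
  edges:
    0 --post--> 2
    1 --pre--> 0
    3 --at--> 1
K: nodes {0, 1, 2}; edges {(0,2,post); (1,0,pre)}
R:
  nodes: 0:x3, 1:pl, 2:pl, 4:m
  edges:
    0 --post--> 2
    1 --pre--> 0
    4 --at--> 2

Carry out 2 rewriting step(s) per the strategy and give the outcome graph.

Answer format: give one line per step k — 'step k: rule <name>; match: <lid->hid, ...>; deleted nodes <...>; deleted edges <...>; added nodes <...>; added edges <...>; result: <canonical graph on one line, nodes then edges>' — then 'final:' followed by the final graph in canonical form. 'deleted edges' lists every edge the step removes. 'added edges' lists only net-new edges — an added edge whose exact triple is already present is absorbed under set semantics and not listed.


step 1: rule r1; match: 0->7, 1->2, 2->3, 3->12; deleted nodes 12; deleted edges (12,2,at); added nodes 20; added edges (20,3,at); result: nodes: 0:pl, 2:pl, 3:pl, 7:x1, 8:x2, 10:x3, 13:m, 15:m, 16:m, 19:m, 20:m edges: (0,10,pre); (2,7,pre); (2,8,pre); (7,3,post); (8,0,post); (10,3,post); (13,2,at); (15,3,at); (16,0,at); (19,0,at); (20,3,at)
step 2: rule r1; match: 0->7, 1->2, 2->3, 3->13; deleted nodes 13; deleted edges (13,2,at); added nodes 21; added edges (21,3,at); result: nodes: 0:pl, 2:pl, 3:pl, 7:x1, 8:x2, 10:x3, 15:m, 16:m, 19:m, 20:m, 21:m edges: (0,10,pre); (2,7,pre); (2,8,pre); (7,3,post); (8,0,post); (10,3,post); (15,3,at); (16,0,at); (19,0,at); (20,3,at); (21,3,at)
final:
nodes: 0:pl, 2:pl, 3:pl, 7:x1, 8:x2, 10:x3, 15:m, 16:m, 19:m, 20:m, 21:m
edges: (0,10,pre); (2,7,pre); (2,8,pre); (7,3,post); (8,0,post); (10,3,post); (15,3,at); (16,0,at); (19,0,at); (20,3,at); (21,3,at)


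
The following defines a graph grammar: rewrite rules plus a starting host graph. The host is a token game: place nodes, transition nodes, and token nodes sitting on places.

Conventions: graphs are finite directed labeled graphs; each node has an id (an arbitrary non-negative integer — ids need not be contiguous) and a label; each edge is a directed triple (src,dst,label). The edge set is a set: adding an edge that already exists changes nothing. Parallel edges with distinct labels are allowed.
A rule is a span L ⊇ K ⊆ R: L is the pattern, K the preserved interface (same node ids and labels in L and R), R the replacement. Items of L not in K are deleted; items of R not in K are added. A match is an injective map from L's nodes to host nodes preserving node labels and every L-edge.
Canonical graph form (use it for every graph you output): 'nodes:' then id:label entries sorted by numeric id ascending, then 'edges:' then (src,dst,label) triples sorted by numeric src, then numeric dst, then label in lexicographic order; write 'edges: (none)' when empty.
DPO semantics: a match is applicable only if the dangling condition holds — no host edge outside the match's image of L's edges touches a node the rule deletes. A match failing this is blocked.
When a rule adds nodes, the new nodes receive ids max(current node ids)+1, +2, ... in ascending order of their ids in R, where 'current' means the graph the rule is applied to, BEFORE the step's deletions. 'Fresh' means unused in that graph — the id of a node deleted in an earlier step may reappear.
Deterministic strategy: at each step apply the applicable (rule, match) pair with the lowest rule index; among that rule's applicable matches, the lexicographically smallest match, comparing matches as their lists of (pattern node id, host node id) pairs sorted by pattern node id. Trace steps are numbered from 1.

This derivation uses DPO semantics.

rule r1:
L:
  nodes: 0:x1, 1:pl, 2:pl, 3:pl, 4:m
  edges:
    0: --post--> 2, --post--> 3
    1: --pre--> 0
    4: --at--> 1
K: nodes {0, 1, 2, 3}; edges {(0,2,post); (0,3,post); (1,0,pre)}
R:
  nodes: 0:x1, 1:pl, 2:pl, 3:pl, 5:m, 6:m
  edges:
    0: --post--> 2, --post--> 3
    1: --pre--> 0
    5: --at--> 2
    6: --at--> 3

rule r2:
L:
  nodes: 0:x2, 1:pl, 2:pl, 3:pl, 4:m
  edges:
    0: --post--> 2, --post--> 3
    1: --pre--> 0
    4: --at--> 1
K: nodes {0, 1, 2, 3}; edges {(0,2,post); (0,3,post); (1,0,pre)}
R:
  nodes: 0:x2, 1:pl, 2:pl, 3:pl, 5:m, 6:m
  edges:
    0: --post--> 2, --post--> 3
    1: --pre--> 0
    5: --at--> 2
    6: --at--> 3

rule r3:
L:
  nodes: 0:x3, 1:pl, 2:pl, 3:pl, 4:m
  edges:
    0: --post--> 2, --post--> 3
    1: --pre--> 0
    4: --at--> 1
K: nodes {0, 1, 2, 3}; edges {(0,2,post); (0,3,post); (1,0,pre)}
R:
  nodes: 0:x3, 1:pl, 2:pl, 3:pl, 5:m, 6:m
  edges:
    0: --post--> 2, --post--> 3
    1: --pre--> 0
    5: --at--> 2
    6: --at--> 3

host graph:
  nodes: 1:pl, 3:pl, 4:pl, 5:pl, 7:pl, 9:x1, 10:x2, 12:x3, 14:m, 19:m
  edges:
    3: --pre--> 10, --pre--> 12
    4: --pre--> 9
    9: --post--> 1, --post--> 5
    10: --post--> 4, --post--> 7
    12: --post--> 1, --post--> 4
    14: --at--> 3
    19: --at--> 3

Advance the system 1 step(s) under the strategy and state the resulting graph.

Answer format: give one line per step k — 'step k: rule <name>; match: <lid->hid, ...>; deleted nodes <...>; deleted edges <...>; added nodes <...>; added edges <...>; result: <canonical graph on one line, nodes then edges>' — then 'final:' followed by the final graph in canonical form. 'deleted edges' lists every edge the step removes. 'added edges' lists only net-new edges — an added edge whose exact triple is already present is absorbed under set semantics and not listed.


step 1: rule r2; match: 0->10, 1->3, 2->4, 3->7, 4->14; deleted nodes 14; deleted edges (14,3,at); added nodes 20, 21; added edges (20,4,at); (21,7,at); result: nodes: 1:pl, 3:pl, 4:pl, 5:pl, 7:pl, 9:x1, 10:x2, 12:x3, 19:m, 20:m, 21:m edges: (3,10,pre); (3,12,pre); (4,9,pre); (9,1,post); (9,5,post); (10,4,post); (10,7,post); (12,1,post); (12,4,post); (19,3,at); (20,4,at); (21,7,at)
final:
nodes: 1:pl, 3:pl, 4:pl, 5:pl, 7:pl, 9:x1, 10:x2, 12:x3, 19:m, 20:m, 21:m
edges: (3,10,pre); (3,12,pre); (4,9,pre); (9,1,post); (9,5,post); (10,4,post); (10,7,post); (12,1,post); (12,4,post); (19,3,at); (20,4,at); (21,7,at)
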